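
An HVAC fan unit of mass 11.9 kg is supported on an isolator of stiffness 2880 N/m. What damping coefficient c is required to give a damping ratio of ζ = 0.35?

c_c = 2√(k·m) = 2√(2880 × 11.9) = 370.3 N·s/m.
c = ζ·c_c = 0.35 × 370.3 = 129.6 N·s/m.

130 N·s/m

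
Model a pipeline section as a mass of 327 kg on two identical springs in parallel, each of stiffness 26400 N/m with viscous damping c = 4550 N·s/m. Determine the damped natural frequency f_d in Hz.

1.69 Hz

Parallel springs add: k_eq = 2 × 26400 = 52800 N/m.
ω_n = √(k_eq/m) = √(52800/327) = 12.71 rad/s.
Critical damping c_c = 2√(k_eq·m) = 2√(52800 × 327) = 8310 N·s/m, so ζ = c/c_c = 4550/8310 = 0.5475.
ω_d = ω_n√(1 − ζ²) = 12.71 × √(1 − 0.300) = 10.63 rad/s.
f_d = ω_d/(2π) = 1.692 Hz.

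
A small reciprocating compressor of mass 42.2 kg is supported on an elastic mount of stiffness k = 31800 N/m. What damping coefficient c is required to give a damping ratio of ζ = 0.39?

904 N·s/m

c_c = 2√(k·m) = 2√(31800 × 42.2) = 2317 N·s/m.
c = ζ·c_c = 0.39 × 2317 = 903.6 N·s/m.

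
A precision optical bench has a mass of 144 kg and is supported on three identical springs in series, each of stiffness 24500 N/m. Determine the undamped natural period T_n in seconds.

Series springs: 1/k_eq = 3/24500, so k_eq = 24500/3 = 8167 N/m.
ω_n = √(k_eq/m) = √(8167/144) = √56.71 = 7.531 rad/s.
T_n = 2π/ω_n = 6.283/7.531 = 0.8343 s.

0.834 s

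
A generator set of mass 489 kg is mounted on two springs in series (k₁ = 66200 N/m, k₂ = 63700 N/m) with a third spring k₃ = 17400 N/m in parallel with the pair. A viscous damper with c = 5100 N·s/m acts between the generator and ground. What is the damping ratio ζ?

Series pair: k_s = k₁k₂/(k₁+k₂) = (66200)(63700)/(66200 + 63700) = 32460 N/m. In parallel with k₃: k_eq = 32460 + 17400 = 49860 N/m.
ω_n = √(k_eq/m) = √(49860/489) = 10.10 rad/s.
Critical damping c_c = 2√(k_eq·m) = 2√(49860 × 489) = 9876 N·s/m, so ζ = c/c_c = 5100/9876 = 0.5164.

0.516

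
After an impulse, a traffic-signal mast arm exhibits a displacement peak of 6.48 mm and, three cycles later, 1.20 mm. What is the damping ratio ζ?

0.0891

Logarithmic decrement δ = (1/n)·ln(x₀/x_n) = (1/3)·ln(6.48/1.20) = (1/3)·ln(5.400) = 0.5621.
ζ = δ/√(4π² + δ²) = 0.5621/√(39.48 + 0.316) = 0.5621/6.308 = 0.08911.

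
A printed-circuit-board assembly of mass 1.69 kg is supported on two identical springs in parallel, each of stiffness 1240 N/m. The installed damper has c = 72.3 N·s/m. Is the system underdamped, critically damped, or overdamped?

underdamped

Parallel springs add: k_eq = 2 × 1240 = 2480 N/m.
c_c = 2√(k_eq·m) = 129.5 N·s/m; ζ = c/c_c = 72.3/129.5 = 0.558.
Since ζ < 1 the system is underdamped.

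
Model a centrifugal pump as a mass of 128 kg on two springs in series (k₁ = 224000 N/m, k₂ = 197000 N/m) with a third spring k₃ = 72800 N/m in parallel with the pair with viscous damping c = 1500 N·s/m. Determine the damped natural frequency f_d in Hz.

5.85 Hz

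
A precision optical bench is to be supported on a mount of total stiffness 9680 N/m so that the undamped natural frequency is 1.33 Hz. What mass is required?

ω_n = 2πf_n = 2π × 1.33 = 8.357 rad/s.
m = k/ω_n² = 9680/8.357² = 9680/69.83 = 138.6 kg.

139 kg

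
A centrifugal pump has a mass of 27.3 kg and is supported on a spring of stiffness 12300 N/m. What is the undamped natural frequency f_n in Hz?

3.38 Hz

ω_n = √(k/m) = √(12300/27.3) = √450.5 = 21.23 rad/s.
f_n = ω_n/(2π) = 21.23/6.283 = 3.378 Hz.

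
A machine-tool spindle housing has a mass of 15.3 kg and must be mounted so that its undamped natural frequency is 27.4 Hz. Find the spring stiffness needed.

ω_n = 2πf_n = 2π × 27.4 = 172.2 rad/s.
k = m·ω_n² = 15.3 × 172.2² = 15.3 × 29640 = 453500 N/m.

453000 N/m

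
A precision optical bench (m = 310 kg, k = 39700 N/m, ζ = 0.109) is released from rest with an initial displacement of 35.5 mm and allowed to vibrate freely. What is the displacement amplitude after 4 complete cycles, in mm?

2.26 mm

Logarithmic decrement δ = 2πζ/√(1 − ζ²) = 2π × 0.1090/√(1 − 0.0119) = 0.6890.
After n cycles, x_n/x₀ = e^(−nδ), so x_4 = 35.5 × e^(−4 × 0.6890) = 35.5 × 0.06355 = 2.256 mm.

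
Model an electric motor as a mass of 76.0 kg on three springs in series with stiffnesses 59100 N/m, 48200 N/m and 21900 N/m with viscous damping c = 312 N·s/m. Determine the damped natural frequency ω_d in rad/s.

12.4 rad/s

Series springs: 1/k_eq = 1/59100 + 1/48200 + 1/21900 = 8.333×10^-5, so k_eq = 12000 N/m.
ω_n = √(k_eq/m) = √(12000/76.0) = 12.57 rad/s.
Critical damping c_c = 2√(k_eq·m) = 2√(12000 × 76.0) = 1910 N·s/m, so ζ = c/c_c = 312/1910 = 0.1633.
ω_d = ω_n√(1 − ζ²) = 12.57 × √(1 − 0.0267) = 12.40 rad/s.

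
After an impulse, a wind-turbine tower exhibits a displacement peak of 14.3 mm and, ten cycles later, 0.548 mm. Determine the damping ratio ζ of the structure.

0.0518

Logarithmic decrement δ = (1/n)·ln(x₀/x_n) = (1/10)·ln(14.3/0.548) = (1/10)·ln(26.09) = 0.3262.
ζ = δ/√(4π² + δ²) = 0.3262/√(39.48 + 0.106) = 0.3262/6.292 = 0.05184.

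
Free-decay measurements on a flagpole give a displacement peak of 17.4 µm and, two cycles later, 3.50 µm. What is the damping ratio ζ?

Logarithmic decrement δ = (1/n)·ln(x₀/x_n) = (1/2)·ln(17.4/3.50) = (1/2)·ln(4.971) = 0.8019.
ζ = δ/√(4π² + δ²) = 0.8019/√(39.48 + 0.643) = 0.8019/6.334 = 0.1266.

0.127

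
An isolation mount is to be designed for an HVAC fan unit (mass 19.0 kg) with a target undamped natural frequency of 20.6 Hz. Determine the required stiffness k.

ω_n = 2πf_n = 2π × 20.6 = 129.4 rad/s.
k = m·ω_n² = 19.0 × 129.4² = 19.0 × 16750 = 318300 N/m.

318000 N/m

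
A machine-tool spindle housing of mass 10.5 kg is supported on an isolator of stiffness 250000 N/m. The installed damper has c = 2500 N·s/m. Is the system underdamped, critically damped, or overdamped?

underdamped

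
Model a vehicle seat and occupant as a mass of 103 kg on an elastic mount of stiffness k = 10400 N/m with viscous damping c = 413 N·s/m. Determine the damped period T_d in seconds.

0.638 s

ω_n = √(k/m) = √(10400/103) = 10.05 rad/s.
Critical damping c_c = 2√(k·m) = 2√(10400 × 103) = 2070 N·s/m, so ζ = c/c_c = 413/2070 = 0.1995.
ω_d = ω_n√(1 − ζ²) = 10.05 × √(1 − 0.0398) = 9.846 rad/s.
T_d = 2π/ω_d = 0.6381 s.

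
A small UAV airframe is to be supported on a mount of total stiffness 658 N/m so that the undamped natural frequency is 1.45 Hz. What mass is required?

7.93 kg

ω_n = 2πf_n = 2π × 1.45 = 9.111 rad/s.
m = k/ω_n² = 658/9.111² = 658/83.00 = 7.927 kg.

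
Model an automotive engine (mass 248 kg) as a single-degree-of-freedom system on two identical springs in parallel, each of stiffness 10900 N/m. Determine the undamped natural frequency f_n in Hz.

Parallel springs add: k_eq = 2 × 10900 = 21800 N/m.
ω_n = √(k_eq/m) = √(21800/248) = √87.90 = 9.376 rad/s.
f_n = ω_n/(2π) = 9.376/6.283 = 1.492 Hz.

1.49 Hz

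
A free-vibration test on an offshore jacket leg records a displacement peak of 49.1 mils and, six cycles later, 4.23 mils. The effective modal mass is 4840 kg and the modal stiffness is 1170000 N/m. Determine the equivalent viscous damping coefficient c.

Logarithmic decrement δ = (1/n)·ln(x₀/x_n) = (1/6)·ln(49.1/4.23) = (1/6)·ln(11.61) = 0.4086.
ζ = δ/√(4π² + δ²) = 0.4086/√(39.48 + 0.167) = 0.4086/6.296 = 0.06490.
c = ζ · 2√(km) = 0.06490 × 2√(1170000 × 4840) = 0.06490 × 150500 = 9767 N·s/m.

9770 N·s/m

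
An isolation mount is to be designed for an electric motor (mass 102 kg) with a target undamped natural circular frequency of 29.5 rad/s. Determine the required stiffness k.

k = m·ω_n² = 102 × 29.50² = 102 × 870.2 = 88770 N/m.

88800 N/m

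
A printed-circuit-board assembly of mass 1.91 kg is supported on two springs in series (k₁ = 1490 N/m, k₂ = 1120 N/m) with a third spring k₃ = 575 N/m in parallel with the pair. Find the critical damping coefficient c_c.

96.3 N·s/m

Series pair: k_s = k₁k₂/(k₁+k₂) = (1490)(1120)/(1490 + 1120) = 639.4 N/m. In parallel with k₃: k_eq = 639.4 + 575 = 1214 N/m.
c_c = 2√(k_eq·m) = 2√(1214 × 1.91) = 2 × 48.16 = 96.32 N·s/m.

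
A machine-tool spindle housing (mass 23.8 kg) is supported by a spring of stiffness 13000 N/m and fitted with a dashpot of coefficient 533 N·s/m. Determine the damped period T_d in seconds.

ω_n = √(k/m) = √(13000/23.8) = 23.37 rad/s.
Critical damping c_c = 2√(k·m) = 2√(13000 × 23.8) = 1112 N·s/m, so ζ = c/c_c = 533/1112 = 0.4791.
ω_d = ω_n√(1 − ζ²) = 23.37 × √(1 − 0.230) = 20.51 rad/s.
T_d = 2π/ω_d = 0.3063 s.

0.306 s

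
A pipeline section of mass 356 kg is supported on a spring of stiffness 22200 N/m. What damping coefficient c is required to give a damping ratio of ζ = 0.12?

c_c = 2√(k·m) = 2√(22200 × 356) = 5623 N·s/m.
c = ζ·c_c = 0.12 × 5623 = 674.7 N·s/m.

675 N·s/m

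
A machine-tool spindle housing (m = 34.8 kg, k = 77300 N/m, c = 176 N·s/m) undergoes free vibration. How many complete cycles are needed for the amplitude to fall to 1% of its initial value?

14 cycles

ζ = c/(2√(km)) = 176/(2√(77300 × 34.8)) = 176/3280 = 0.05365.
Logarithmic decrement δ = 2πζ/√(1 − ζ²) = 2π × 0.05365/√(1 − 0.00288) = 0.3376.
x_n/x₀ = e^(−nδ) ≤ 0.01; take ln: n ≥ ln(1/0.01)/δ = 4.605/0.3376 = 13.64.
So 14 complete cycles are required.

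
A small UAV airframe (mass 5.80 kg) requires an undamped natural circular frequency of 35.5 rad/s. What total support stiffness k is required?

k = m·ω_n² = 5.80 × 35.50² = 5.80 × 1260 = 7309 N/m.

7310 N/m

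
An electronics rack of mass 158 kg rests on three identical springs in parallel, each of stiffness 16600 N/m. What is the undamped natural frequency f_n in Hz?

Parallel springs add: k_eq = 3 × 16600 = 49800 N/m.
ω_n = √(k_eq/m) = √(49800/158) = √315.2 = 17.75 rad/s.
f_n = ω_n/(2π) = 17.75/6.283 = 2.826 Hz.

2.83 Hz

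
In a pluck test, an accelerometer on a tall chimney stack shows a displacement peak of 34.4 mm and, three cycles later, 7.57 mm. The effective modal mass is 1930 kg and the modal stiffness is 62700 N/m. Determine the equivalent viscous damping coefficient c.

1760 N·s/m

Logarithmic decrement δ = (1/n)·ln(x₀/x_n) = (1/3)·ln(34.4/7.57) = (1/3)·ln(4.544) = 0.5046.
ζ = δ/√(4π² + δ²) = 0.5046/√(39.48 + 0.255) = 0.5046/6.303 = 0.08006.
c = ζ · 2√(km) = 0.08006 × 2√(62700 × 1930) = 0.08006 × 22000 = 1761 N·s/m.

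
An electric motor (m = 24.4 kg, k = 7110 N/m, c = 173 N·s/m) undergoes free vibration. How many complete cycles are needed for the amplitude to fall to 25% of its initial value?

2 cycles

ζ = c/(2√(km)) = 173/(2√(7110 × 24.4)) = 173/833.0 = 0.2077.
Logarithmic decrement δ = 2πζ/√(1 − ζ²) = 2π × 0.2077/√(1 − 0.0431) = 1.334.
x_n/x₀ = e^(−nδ) ≤ 0.25; take ln: n ≥ ln(1/0.25)/δ = 1.386/1.334 = 1.039.
So 2 complete cycles are required.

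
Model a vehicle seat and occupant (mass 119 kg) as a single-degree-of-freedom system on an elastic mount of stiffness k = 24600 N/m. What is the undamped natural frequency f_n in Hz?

ω_n = √(k/m) = √(24600/119) = √206.7 = 14.38 rad/s.
f_n = ω_n/(2π) = 14.38/6.283 = 2.288 Hz.

2.29 Hz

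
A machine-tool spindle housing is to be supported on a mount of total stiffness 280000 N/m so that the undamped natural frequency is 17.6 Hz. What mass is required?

ω_n = 2πf_n = 2π × 17.6 = 110.6 rad/s.
m = k/ω_n² = 280000/110.6² = 280000/12230 = 22.90 kg.

22.9 kg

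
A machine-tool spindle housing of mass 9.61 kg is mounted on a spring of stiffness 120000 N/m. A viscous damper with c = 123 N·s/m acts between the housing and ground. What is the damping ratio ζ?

0.0573

ω_n = √(k/m) = √(120000/9.61) = 111.7 rad/s.
Critical damping c_c = 2√(k·m) = 2√(120000 × 9.61) = 2148 N·s/m, so ζ = c/c_c = 123/2148 = 0.05727.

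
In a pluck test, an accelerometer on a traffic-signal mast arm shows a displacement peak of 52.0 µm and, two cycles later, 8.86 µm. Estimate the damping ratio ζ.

0.139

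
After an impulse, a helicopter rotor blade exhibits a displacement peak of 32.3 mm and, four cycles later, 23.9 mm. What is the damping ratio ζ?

0.0120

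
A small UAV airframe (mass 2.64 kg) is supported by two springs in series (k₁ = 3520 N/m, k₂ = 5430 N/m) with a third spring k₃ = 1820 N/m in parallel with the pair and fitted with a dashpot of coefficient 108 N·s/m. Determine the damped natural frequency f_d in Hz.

5.23 Hz

Series pair: k_s = k₁k₂/(k₁+k₂) = (3520)(5430)/(3520 + 5430) = 2136 N/m. In parallel with k₃: k_eq = 2136 + 1820 = 3956 N/m.
ω_n = √(k_eq/m) = √(3956/2.64) = 38.71 rad/s.
Critical damping c_c = 2√(k_eq·m) = 2√(3956 × 2.64) = 204.4 N·s/m, so ζ = c/c_c = 108/204.4 = 0.5284.
ω_d = ω_n√(1 − ζ²) = 38.71 × √(1 − 0.279) = 32.86 rad/s.
f_d = ω_d/(2π) = 5.230 Hz.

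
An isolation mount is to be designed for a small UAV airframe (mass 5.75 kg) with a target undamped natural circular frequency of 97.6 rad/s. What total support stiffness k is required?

54800 N/m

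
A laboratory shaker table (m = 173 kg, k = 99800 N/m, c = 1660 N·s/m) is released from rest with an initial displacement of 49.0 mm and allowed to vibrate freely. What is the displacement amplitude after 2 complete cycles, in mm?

3.78 mm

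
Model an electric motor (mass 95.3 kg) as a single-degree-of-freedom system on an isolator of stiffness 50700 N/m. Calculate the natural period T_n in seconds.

0.272 s

ω_n = √(k/m) = √(50700/95.3) = √532.0 = 23.07 rad/s.
T_n = 2π/ω_n = 6.283/23.07 = 0.2724 s.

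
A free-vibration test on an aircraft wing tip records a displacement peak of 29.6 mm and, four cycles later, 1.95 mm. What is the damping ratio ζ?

0.108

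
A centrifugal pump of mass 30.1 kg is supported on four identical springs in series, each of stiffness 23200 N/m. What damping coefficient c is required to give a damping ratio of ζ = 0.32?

267 N·s/m

Series springs: 1/k_eq = 4/23200, so k_eq = 23200/4 = 5800 N/m.
c_c = 2√(k_eq·m) = 2√(5800 × 30.1) = 835.7 N·s/m.
c = ζ·c_c = 0.32 × 835.7 = 267.4 N·s/m.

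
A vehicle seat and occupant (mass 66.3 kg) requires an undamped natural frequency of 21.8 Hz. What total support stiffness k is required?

ω_n = 2πf_n = 2π × 21.8 = 137.0 rad/s.
k = m·ω_n² = 66.3 × 137.0² = 66.3 × 18760 = 1244000 N/m.

1240000 N/m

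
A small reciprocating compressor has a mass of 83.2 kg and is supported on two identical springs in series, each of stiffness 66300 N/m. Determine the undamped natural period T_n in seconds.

0.315 s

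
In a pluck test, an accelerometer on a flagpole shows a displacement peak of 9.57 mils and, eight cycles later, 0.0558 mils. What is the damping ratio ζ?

0.102

Logarithmic decrement δ = (1/n)·ln(x₀/x_n) = (1/8)·ln(9.57/0.0558) = (1/8)·ln(171.5) = 0.6431.
ζ = δ/√(4π² + δ²) = 0.6431/√(39.48 + 0.414) = 0.6431/6.316 = 0.1018.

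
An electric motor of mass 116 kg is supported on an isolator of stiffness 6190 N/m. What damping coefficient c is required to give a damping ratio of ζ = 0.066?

112 N·s/m

c_c = 2√(k·m) = 2√(6190 × 116) = 1695 N·s/m.
c = ζ·c_c = 0.066 × 1695 = 111.9 N·s/m.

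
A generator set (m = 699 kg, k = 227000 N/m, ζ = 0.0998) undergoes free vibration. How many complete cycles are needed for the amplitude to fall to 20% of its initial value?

3 cycles

Logarithmic decrement δ = 2πζ/√(1 − ζ²) = 2π × 0.09980/√(1 − 0.00996) = 0.6302.
x_n/x₀ = e^(−nδ) ≤ 0.2; take ln: n ≥ ln(1/0.2)/δ = 1.609/0.6302 = 2.554.
So 3 complete cycles are required.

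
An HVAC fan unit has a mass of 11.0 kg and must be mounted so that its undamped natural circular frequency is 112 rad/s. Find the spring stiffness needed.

k = m·ω_n² = 11.0 × 112.0² = 11.0 × 12540 = 138000 N/m.

138000 N/m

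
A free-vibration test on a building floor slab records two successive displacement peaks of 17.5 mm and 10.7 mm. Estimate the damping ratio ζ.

0.0781

Logarithmic decrement δ = (1/n)·ln(x₀/x_n) = (1/1)·ln(17.5/10.7) = (1/1)·ln(1.636) = 0.4920.
ζ = δ/√(4π² + δ²) = 0.4920/√(39.48 + 0.242) = 0.4920/6.302 = 0.07806.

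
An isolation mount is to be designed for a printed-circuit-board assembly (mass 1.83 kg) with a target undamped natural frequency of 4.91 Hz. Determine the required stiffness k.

1740 N/m

ω_n = 2πf_n = 2π × 4.91 = 30.85 rad/s.
k = m·ω_n² = 1.83 × 30.85² = 1.83 × 951.7 = 1742 N/m.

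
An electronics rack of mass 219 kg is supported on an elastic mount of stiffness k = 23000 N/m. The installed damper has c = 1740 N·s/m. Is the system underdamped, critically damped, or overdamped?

underdamped

c_c = 2√(k·m) = 4489 N·s/m; ζ = c/c_c = 1740/4489 = 0.388.
Since ζ < 1 the system is underdamped.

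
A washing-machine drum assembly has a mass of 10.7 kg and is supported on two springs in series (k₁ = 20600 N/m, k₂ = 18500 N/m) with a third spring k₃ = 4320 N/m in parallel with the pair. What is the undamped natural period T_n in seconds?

Series pair: k_s = k₁k₂/(k₁+k₂) = (20600)(18500)/(20600 + 18500) = 9747 N/m. In parallel with k₃: k_eq = 9747 + 4320 = 14070 N/m.
ω_n = √(k_eq/m) = √(14070/10.7) = √1315 = 36.26 rad/s.
T_n = 2π/ω_n = 6.283/36.26 = 0.1733 s.

0.173 s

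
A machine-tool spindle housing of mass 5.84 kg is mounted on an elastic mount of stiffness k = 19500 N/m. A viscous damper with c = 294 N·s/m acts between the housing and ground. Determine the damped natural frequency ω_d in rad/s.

ω_n = √(k/m) = √(19500/5.84) = 57.78 rad/s.
Critical damping c_c = 2√(k·m) = 2√(19500 × 5.84) = 674.9 N·s/m, so ζ = c/c_c = 294/674.9 = 0.4356.
ω_d = ω_n√(1 − ζ²) = 57.78 × √(1 − 0.190) = 52.01 rad/s.

52.0 rad/s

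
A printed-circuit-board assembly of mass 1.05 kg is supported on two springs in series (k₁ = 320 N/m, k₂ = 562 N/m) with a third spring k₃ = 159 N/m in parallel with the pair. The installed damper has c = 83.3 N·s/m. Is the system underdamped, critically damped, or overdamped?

Series pair: k_s = k₁k₂/(k₁+k₂) = (320)(562)/(320 + 562) = 203.9 N/m. In parallel with k₃: k_eq = 203.9 + 159 = 362.9 N/m.
c_c = 2√(k_eq·m) = 39.04 N·s/m; ζ = c/c_c = 83.3/39.04 = 2.13.
Since ζ > 1 the system is overdamped.

overdamped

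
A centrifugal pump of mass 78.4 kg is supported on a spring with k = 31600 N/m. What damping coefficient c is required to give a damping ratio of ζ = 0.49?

1540 N·s/m

c_c = 2√(k·m) = 2√(31600 × 78.4) = 3148 N·s/m.
c = ζ·c_c = 0.49 × 3148 = 1543 N·s/m.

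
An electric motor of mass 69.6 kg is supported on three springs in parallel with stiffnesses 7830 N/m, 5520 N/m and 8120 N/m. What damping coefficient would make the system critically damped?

Parallel springs add: k_eq = 7830 + 5520 + 8120 = 21470 N/m.
c_c = 2√(k_eq·m) = 2√(21470 × 69.6) = 2 × 1222 = 2445 N·s/m.

2440 N·s/m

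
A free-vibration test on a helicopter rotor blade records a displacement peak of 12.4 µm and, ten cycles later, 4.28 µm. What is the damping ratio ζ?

Logarithmic decrement δ = (1/n)·ln(x₀/x_n) = (1/10)·ln(12.4/4.28) = (1/10)·ln(2.897) = 0.1064.
ζ = δ/√(4π² + δ²) = 0.1064/√(39.48 + 0.0113) = 0.1064/6.284 = 0.01693.

0.0169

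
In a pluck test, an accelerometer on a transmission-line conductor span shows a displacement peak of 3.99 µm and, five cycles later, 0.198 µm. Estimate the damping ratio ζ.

Logarithmic decrement δ = (1/n)·ln(x₀/x_n) = (1/5)·ln(3.99/0.198) = (1/5)·ln(20.15) = 0.6007.
ζ = δ/√(4π² + δ²) = 0.6007/√(39.48 + 0.361) = 0.6007/6.312 = 0.09516.

0.0952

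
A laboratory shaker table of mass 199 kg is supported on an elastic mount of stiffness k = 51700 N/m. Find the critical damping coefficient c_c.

6420 N·s/m

c_c = 2√(k·m) = 2√(51700 × 199) = 2 × 3208 = 6415 N·s/m.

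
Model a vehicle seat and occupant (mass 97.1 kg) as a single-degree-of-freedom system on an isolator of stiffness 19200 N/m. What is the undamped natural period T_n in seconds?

0.447 s

ω_n = √(k/m) = √(19200/97.1) = √197.7 = 14.06 rad/s.
T_n = 2π/ω_n = 6.283/14.06 = 0.4468 s.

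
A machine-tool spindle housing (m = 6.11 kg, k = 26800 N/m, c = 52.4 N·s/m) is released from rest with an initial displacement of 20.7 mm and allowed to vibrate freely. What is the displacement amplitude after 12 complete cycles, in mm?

ζ = c/(2√(km)) = 52.4/(2√(26800 × 6.11)) = 52.4/809.3 = 0.06475.
Logarithmic decrement δ = 2πζ/√(1 − ζ²) = 2π × 0.06475/√(1 − 0.00419) = 0.4077.
After n cycles, x_n/x₀ = e^(−nδ), so x_12 = 20.7 × e^(−12 × 0.4077) = 20.7 × 0.007506 = 0.1554 mm.

0.155 mm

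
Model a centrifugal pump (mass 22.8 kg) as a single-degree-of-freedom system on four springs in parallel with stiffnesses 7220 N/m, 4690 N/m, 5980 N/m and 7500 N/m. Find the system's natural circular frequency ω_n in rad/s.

Parallel springs add: k_eq = 7220 + 4690 + 5980 + 7500 = 25390 N/m.
ω_n = √(k_eq/m) = √(25390/22.8) = √1114 = 33.37 rad/s.

33.4 rad/s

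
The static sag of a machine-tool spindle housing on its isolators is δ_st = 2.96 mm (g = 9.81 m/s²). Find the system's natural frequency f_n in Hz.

9.16 Hz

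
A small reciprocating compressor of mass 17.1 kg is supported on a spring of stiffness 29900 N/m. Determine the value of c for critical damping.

1430 N·s/m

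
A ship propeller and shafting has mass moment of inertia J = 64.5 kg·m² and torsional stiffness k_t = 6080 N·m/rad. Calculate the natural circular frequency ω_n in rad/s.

9.71 rad/s

ω_n = √(k_t/J) = √(6080/64.5) = √94.26 = 9.709 rad/s.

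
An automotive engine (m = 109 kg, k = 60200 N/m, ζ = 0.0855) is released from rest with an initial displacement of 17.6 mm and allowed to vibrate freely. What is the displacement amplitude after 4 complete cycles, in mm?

Logarithmic decrement δ = 2πζ/√(1 − ζ²) = 2π × 0.08550/√(1 − 0.00731) = 0.5392.
After n cycles, x_n/x₀ = e^(−nδ), so x_4 = 17.6 × e^(−4 × 0.5392) = 17.6 × 0.1157 = 2.036 mm.

2.04 mm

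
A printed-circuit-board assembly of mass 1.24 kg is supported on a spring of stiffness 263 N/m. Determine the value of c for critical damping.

36.1 N·s/m

c_c = 2√(k·m) = 2√(263.0 × 1.24) = 2 × 18.06 = 36.12 N·s/m.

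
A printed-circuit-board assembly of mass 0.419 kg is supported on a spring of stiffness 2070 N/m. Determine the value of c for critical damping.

58.9 N·s/m

c_c = 2√(k·m) = 2√(2070 × 0.419) = 2 × 29.45 = 58.90 N·s/m.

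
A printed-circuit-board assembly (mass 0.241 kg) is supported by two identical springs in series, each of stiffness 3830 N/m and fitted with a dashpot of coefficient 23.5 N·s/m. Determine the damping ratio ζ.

Series springs: 1/k_eq = 2/3830, so k_eq = 3830/2 = 1915 N/m.
ω_n = √(k_eq/m) = √(1915/0.241) = 89.14 rad/s.
Critical damping c_c = 2√(k_eq·m) = 2√(1915 × 0.241) = 42.97 N·s/m, so ζ = c/c_c = 23.5/42.97 = 0.5469.

0.547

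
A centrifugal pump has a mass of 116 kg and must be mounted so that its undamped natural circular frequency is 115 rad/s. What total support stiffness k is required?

k = m·ω_n² = 116 × 115.0² = 116 × 13220 = 1534000 N/m.

1530000 N/m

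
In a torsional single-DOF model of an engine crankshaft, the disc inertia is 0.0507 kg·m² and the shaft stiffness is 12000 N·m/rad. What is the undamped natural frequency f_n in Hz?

ω_n = √(k_t/J) = √(12000/0.0507) = √236700 = 486.5 rad/s.
f_n = ω_n/(2π) = 486.5/6.283 = 77.43 Hz.

77.4 Hz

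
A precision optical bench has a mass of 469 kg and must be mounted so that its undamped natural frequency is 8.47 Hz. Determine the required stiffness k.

1330000 N/m

ω_n = 2πf_n = 2π × 8.47 = 53.22 rad/s.
k = m·ω_n² = 469 × 53.22² = 469 × 2832 = 1328000 N/m.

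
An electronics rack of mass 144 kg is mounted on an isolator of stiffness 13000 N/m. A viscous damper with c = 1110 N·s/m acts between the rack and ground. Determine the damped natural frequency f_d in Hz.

ω_n = √(k/m) = √(13000/144) = 9.501 rad/s.
Critical damping c_c = 2√(k·m) = 2√(13000 × 144) = 2736 N·s/m, so ζ = c/c_c = 1110/2736 = 0.4056.
ω_d = ω_n√(1 − ζ²) = 9.501 × √(1 − 0.165) = 8.685 rad/s.
f_d = ω_d/(2π) = 1.382 Hz.

1.38 Hz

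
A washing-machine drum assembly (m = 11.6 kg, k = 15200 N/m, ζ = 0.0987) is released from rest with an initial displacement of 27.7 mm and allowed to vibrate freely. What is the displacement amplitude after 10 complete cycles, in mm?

Logarithmic decrement δ = 2πζ/√(1 − ζ²) = 2π × 0.09870/√(1 − 0.00974) = 0.6232.
After n cycles, x_n/x₀ = e^(−nδ), so x_10 = 27.7 × e^(−10 × 0.6232) = 27.7 × 0.001966 = 0.05445 mm.

0.0544 mm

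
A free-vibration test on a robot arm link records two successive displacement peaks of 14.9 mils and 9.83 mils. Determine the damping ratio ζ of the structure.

Logarithmic decrement δ = (1/n)·ln(x₀/x_n) = (1/1)·ln(14.9/9.83) = (1/1)·ln(1.516) = 0.4159.
ζ = δ/√(4π² + δ²) = 0.4159/√(39.48 + 0.173) = 0.4159/6.297 = 0.06605.

0.0661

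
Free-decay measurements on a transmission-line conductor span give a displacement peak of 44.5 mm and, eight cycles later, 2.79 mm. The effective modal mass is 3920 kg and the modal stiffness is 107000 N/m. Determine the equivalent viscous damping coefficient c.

Logarithmic decrement δ = (1/n)·ln(x₀/x_n) = (1/8)·ln(44.5/2.79) = (1/8)·ln(15.95) = 0.3462.
ζ = δ/√(4π² + δ²) = 0.3462/√(39.48 + 0.120) = 0.3462/6.293 = 0.05501.
c = ζ · 2√(km) = 0.05501 × 2√(107000 × 3920) = 0.05501 × 40960 = 2253 N·s/m.

2250 N·s/m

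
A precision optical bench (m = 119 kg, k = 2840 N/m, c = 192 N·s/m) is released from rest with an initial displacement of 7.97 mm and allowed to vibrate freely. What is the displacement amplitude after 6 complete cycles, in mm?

ζ = c/(2√(km)) = 192/(2√(2840 × 119)) = 192/1163 = 0.1651.
Logarithmic decrement δ = 2πζ/√(1 − ζ²) = 2π × 0.1651/√(1 − 0.0273) = 1.052.
After n cycles, x_n/x₀ = e^(−nδ), so x_6 = 7.97 × e^(−6 × 1.052) = 7.97 × 0.001814 = 0.01446 mm.

0.0145 mm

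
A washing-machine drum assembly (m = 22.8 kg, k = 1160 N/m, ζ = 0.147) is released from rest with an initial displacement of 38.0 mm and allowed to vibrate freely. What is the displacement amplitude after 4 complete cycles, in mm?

Logarithmic decrement δ = 2πζ/√(1 − ζ²) = 2π × 0.1470/√(1 − 0.0216) = 0.9338.
After n cycles, x_n/x₀ = e^(−nδ), so x_4 = 38.0 × e^(−4 × 0.9338) = 38.0 × 0.02387 = 0.9071 mm.

0.907 mm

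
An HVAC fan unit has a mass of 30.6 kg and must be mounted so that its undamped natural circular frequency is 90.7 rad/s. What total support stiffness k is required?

252000 N/m

k = m·ω_n² = 30.6 × 90.70² = 30.6 × 8226 = 251700 N/m.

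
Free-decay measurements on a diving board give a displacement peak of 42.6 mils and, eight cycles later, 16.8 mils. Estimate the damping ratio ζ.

Logarithmic decrement δ = (1/n)·ln(x₀/x_n) = (1/8)·ln(42.6/16.8) = (1/8)·ln(2.536) = 0.1163.
ζ = δ/√(4π² + δ²) = 0.1163/√(39.48 + 0.0135) = 0.1163/6.284 = 0.01851.

0.0185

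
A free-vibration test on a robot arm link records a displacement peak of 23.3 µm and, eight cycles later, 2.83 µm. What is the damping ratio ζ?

0.0419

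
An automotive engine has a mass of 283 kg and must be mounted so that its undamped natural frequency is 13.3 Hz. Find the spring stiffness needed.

1980000 N/m

ω_n = 2πf_n = 2π × 13.3 = 83.57 rad/s.
k = m·ω_n² = 283 × 83.57² = 283 × 6983 = 1976000 N/m.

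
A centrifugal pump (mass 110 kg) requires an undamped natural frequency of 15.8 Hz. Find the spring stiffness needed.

1080000 N/m

ω_n = 2πf_n = 2π × 15.8 = 99.27 rad/s.
k = m·ω_n² = 110 × 99.27² = 110 × 9855 = 1084000 N/m.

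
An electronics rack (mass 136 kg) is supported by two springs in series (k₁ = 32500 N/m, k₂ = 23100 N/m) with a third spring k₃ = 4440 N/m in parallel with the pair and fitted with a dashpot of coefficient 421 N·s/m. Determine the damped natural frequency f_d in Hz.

1.81 Hz

Series pair: k_s = k₁k₂/(k₁+k₂) = (32500)(23100)/(32500 + 23100) = 13500 N/m. In parallel with k₃: k_eq = 13500 + 4440 = 17940 N/m.
ω_n = √(k_eq/m) = √(17940/136) = 11.49 rad/s.
Critical damping c_c = 2√(k_eq·m) = 2√(17940 × 136) = 3124 N·s/m, so ζ = c/c_c = 421/3124 = 0.1348.
ω_d = ω_n√(1 − ζ²) = 11.49 × √(1 − 0.0182) = 11.38 rad/s.
f_d = ω_d/(2π) = 1.811 Hz.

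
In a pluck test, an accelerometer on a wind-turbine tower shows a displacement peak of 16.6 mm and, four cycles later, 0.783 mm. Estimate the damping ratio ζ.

Logarithmic decrement δ = (1/n)·ln(x₀/x_n) = (1/4)·ln(16.6/0.783) = (1/4)·ln(21.20) = 0.7635.
ζ = δ/√(4π² + δ²) = 0.7635/√(39.48 + 0.583) = 0.7635/6.329 = 0.1206.

0.121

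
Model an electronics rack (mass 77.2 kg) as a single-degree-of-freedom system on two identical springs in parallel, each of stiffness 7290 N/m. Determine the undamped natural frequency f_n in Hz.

2.19 Hz

Parallel springs add: k_eq = 2 × 7290 = 14580 N/m.
ω_n = √(k_eq/m) = √(14580/77.2) = √188.9 = 13.74 rad/s.
f_n = ω_n/(2π) = 13.74/6.283 = 2.187 Hz.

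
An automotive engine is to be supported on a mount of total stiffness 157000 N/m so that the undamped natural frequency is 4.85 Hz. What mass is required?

169 kg

ω_n = 2πf_n = 2π × 4.85 = 30.47 rad/s.
m = k/ω_n² = 157000/30.47² = 157000/928.6 = 169.1 kg.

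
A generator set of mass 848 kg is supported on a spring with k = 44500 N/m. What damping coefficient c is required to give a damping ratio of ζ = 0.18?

2210 N·s/m

c_c = 2√(k·m) = 2√(44500 × 848) = 12290 N·s/m.
c = ζ·c_c = 0.18 × 12290 = 2211 N·s/m.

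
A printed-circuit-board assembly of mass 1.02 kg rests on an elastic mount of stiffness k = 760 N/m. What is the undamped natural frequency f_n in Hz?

4.34 Hz

ω_n = √(k/m) = √(760.0/1.02) = √745.1 = 27.30 rad/s.
f_n = ω_n/(2π) = 27.30/6.283 = 4.344 Hz.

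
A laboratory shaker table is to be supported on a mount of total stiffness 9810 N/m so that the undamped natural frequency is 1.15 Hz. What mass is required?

188 kg

ω_n = 2πf_n = 2π × 1.15 = 7.226 rad/s.
m = k/ω_n² = 9810/7.226² = 9810/52.21 = 187.9 kg.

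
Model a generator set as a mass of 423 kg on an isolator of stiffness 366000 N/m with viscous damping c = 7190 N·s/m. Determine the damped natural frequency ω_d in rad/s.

28.2 rad/s

ω_n = √(k/m) = √(366000/423) = 29.42 rad/s.
Critical damping c_c = 2√(k·m) = 2√(366000 × 423) = 24890 N·s/m, so ζ = c/c_c = 7190/24890 = 0.2889.
ω_d = ω_n√(1 − ζ²) = 29.42 × √(1 − 0.0835) = 28.16 rad/s.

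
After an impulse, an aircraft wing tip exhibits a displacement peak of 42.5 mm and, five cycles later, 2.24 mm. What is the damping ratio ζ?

0.0933

Logarithmic decrement δ = (1/n)·ln(x₀/x_n) = (1/5)·ln(42.5/2.24) = (1/5)·ln(18.97) = 0.5886.
ζ = δ/√(4π² + δ²) = 0.5886/√(39.48 + 0.346) = 0.5886/6.311 = 0.09327.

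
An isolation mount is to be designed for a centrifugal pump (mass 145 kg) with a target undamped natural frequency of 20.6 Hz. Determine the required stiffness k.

2430000 N/m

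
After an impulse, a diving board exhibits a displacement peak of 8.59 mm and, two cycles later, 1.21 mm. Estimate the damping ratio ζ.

Logarithmic decrement δ = (1/n)·ln(x₀/x_n) = (1/2)·ln(8.59/1.21) = (1/2)·ln(7.099) = 0.9800.
ζ = δ/√(4π² + δ²) = 0.9800/√(39.48 + 0.960) = 0.9800/6.359 = 0.1541.

0.154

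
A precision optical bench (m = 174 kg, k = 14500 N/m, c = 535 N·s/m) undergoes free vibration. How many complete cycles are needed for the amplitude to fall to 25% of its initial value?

ζ = c/(2√(km)) = 535/(2√(14500 × 174)) = 535/3177 = 0.1684.
Logarithmic decrement δ = 2πζ/√(1 − ζ²) = 2π × 0.1684/√(1 − 0.0284) = 1.073.
x_n/x₀ = e^(−nδ) ≤ 0.25; take ln: n ≥ ln(1/0.25)/δ = 1.386/1.073 = 1.291.
So 2 complete cycles are required.

2 cycles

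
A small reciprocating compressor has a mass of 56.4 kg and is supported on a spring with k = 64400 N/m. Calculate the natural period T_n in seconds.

ω_n = √(k/m) = √(64400/56.4) = √1142 = 33.79 rad/s.
T_n = 2π/ω_n = 6.283/33.79 = 0.1859 s.

0.186 s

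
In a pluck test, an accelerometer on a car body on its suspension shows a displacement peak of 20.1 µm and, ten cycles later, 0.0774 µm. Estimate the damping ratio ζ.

Logarithmic decrement δ = (1/n)·ln(x₀/x_n) = (1/10)·ln(20.1/0.0774) = (1/10)·ln(259.7) = 0.5559.
ζ = δ/√(4π² + δ²) = 0.5559/√(39.48 + 0.309) = 0.5559/6.308 = 0.08814.

0.0881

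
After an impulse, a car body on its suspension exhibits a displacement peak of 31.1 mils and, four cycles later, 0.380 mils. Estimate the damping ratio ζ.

0.173

Logarithmic decrement δ = (1/n)·ln(x₀/x_n) = (1/4)·ln(31.1/0.380) = (1/4)·ln(81.84) = 1.101.
ζ = δ/√(4π² + δ²) = 1.101/√(39.48 + 1.21) = 1.101/6.379 = 0.1726.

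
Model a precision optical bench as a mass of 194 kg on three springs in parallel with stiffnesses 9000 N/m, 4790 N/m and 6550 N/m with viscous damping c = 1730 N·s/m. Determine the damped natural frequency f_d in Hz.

Parallel springs add: k_eq = 9000 + 4790 + 6550 = 20340 N/m.
ω_n = √(k_eq/m) = √(20340/194) = 10.24 rad/s.
Critical damping c_c = 2√(k_eq·m) = 2√(20340 × 194) = 3973 N·s/m, so ζ = c/c_c = 1730/3973 = 0.4355.
ω_d = ω_n√(1 − ζ²) = 10.24 × √(1 − 0.190) = 9.218 rad/s.
f_d = ω_d/(2π) = 1.467 Hz.

1.47 Hz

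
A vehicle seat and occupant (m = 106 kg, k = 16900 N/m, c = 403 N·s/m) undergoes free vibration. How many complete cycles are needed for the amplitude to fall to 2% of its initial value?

5 cycles

ζ = c/(2√(km)) = 403/(2√(16900 × 106)) = 403/2677 = 0.1505.
Logarithmic decrement δ = 2πζ/√(1 − ζ²) = 2π × 0.1505/√(1 − 0.0227) = 0.9568.
x_n/x₀ = e^(−nδ) ≤ 0.02; take ln: n ≥ ln(1/0.02)/δ = 3.912/0.9568 = 4.089.
So 5 complete cycles are required.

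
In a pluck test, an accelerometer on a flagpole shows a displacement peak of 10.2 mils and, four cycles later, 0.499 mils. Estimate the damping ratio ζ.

0.119

Logarithmic decrement δ = (1/n)·ln(x₀/x_n) = (1/4)·ln(10.2/0.499) = (1/4)·ln(20.44) = 0.7544.
ζ = δ/√(4π² + δ²) = 0.7544/√(39.48 + 0.569) = 0.7544/6.328 = 0.1192.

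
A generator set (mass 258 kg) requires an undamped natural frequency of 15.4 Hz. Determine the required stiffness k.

2420000 N/m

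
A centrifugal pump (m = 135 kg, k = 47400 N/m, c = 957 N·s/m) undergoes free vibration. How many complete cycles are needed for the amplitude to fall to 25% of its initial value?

2 cycles

ζ = c/(2√(km)) = 957/(2√(47400 × 135)) = 957/5059 = 0.1892.
Logarithmic decrement δ = 2πζ/√(1 − ζ²) = 2π × 0.1892/√(1 − 0.0358) = 1.210.
x_n/x₀ = e^(−nδ) ≤ 0.25; take ln: n ≥ ln(1/0.25)/δ = 1.386/1.210 = 1.145.
So 2 complete cycles are required.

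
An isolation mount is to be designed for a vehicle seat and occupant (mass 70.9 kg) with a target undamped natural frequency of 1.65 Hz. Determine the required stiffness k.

7620 N/m

ω_n = 2πf_n = 2π × 1.65 = 10.37 rad/s.
k = m·ω_n² = 70.9 × 10.37² = 70.9 × 107.5 = 7620 N/m.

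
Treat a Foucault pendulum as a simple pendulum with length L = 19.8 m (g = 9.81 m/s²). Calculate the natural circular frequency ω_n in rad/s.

0.704 rad/s

For a simple pendulum ω_n = √(g/L) = √(9.81/19.8) = √0.4955 = 0.7039 rad/s.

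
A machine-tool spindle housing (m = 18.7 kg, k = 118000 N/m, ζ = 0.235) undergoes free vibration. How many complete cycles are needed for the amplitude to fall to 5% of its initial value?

Logarithmic decrement δ = 2πζ/√(1 − ζ²) = 2π × 0.2350/√(1 − 0.0552) = 1.519.
x_n/x₀ = e^(−nδ) ≤ 0.05; take ln: n ≥ ln(1/0.05)/δ = 2.996/1.519 = 1.972.
So 2 complete cycles are required.

2 cycles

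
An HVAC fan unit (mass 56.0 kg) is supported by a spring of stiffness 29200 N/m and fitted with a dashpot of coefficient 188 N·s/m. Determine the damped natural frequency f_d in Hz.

ω_n = √(k/m) = √(29200/56.0) = 22.83 rad/s.
Critical damping c_c = 2√(k·m) = 2√(29200 × 56.0) = 2557 N·s/m, so ζ = c/c_c = 188/2557 = 0.07351.
ω_d = ω_n√(1 − ζ²) = 22.83 × √(1 − 0.00540) = 22.77 rad/s.
f_d = ω_d/(2π) = 3.624 Hz.

3.62 Hz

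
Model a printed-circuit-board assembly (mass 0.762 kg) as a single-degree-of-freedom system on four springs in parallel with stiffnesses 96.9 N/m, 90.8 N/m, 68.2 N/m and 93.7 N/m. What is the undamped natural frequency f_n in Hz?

Parallel springs add: k_eq = 96.9 + 90.8 + 68.2 + 93.7 = 349.6 N/m.
ω_n = √(k_eq/m) = √(349.6/0.762) = √458.8 = 21.42 rad/s.
f_n = ω_n/(2π) = 21.42/6.283 = 3.409 Hz.

3.41 Hz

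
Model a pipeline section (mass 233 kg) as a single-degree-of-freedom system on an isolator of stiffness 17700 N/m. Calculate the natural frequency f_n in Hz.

ω_n = √(k/m) = √(17700/233) = √75.97 = 8.716 rad/s.
f_n = ω_n/(2π) = 8.716/6.283 = 1.387 Hz.

1.39 Hz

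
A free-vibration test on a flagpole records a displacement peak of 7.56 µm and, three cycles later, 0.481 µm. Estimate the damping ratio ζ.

0.145

Logarithmic decrement δ = (1/n)·ln(x₀/x_n) = (1/3)·ln(7.56/0.481) = (1/3)·ln(15.72) = 0.9183.
ζ = δ/√(4π² + δ²) = 0.9183/√(39.48 + 0.843) = 0.9183/6.350 = 0.1446.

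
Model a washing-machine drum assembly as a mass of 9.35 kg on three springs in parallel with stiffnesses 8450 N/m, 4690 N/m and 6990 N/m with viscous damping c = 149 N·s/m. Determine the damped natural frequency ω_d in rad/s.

Parallel springs add: k_eq = 8450 + 4690 + 6990 = 20130 N/m.
ω_n = √(k_eq/m) = √(20130/9.35) = 46.40 rad/s.
Critical damping c_c = 2√(k_eq·m) = 2√(20130 × 9.35) = 867.7 N·s/m, so ζ = c/c_c = 149/867.7 = 0.1717.
ω_d = ω_n√(1 − ζ²) = 46.40 × √(1 − 0.0295) = 45.71 rad/s.

45.7 rad/s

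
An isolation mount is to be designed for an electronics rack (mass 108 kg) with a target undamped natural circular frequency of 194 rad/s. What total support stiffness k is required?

k = m·ω_n² = 108 × 194.0² = 108 × 37640 = 4065000 N/m.

4060000 N/m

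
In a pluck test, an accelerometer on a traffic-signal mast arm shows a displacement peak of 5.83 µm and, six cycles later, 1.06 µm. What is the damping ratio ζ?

Logarithmic decrement δ = (1/n)·ln(x₀/x_n) = (1/6)·ln(5.83/1.06) = (1/6)·ln(5.500) = 0.2841.
ζ = δ/√(4π² + δ²) = 0.2841/√(39.48 + 0.0807) = 0.2841/6.290 = 0.04517.

0.0452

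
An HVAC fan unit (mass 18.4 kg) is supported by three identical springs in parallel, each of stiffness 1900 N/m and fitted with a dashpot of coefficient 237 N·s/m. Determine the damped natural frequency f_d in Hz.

2.61 Hz

Parallel springs add: k_eq = 3 × 1900 = 5700 N/m.
ω_n = √(k_eq/m) = √(5700/18.4) = 17.60 rad/s.
Critical damping c_c = 2√(k_eq·m) = 2√(5700 × 18.4) = 647.7 N·s/m, so ζ = c/c_c = 237/647.7 = 0.3659.
ω_d = ω_n√(1 − ζ²) = 17.60 × √(1 − 0.134) = 16.38 rad/s.
f_d = ω_d/(2π) = 2.607 Hz.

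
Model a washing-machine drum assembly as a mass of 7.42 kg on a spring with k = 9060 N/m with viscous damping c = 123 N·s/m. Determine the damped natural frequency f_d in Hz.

ω_n = √(k/m) = √(9060/7.42) = 34.94 rad/s.
Critical damping c_c = 2√(k·m) = 2√(9060 × 7.42) = 518.6 N·s/m, so ζ = c/c_c = 123/518.6 = 0.2372.
ω_d = ω_n√(1 − ζ²) = 34.94 × √(1 − 0.0563) = 33.95 rad/s.
f_d = ω_d/(2π) = 5.403 Hz.

5.40 Hz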